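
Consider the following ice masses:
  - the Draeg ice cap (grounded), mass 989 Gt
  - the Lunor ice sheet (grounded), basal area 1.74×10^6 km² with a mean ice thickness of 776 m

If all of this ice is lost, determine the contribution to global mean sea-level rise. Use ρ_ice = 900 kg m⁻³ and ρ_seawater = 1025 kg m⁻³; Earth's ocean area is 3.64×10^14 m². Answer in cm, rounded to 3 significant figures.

≈ 326 cm

Draeg: 989 Gt = 9.890×10^14 kg; dividing by ρ_w = 1025 kg m⁻³ gives 9.649×10^11 m³ of water.
Lunor: ice volume = 1.74×10^6 km² × 776 m = 1.350×10^6 km³; 1.350×10^6 × (900/1025) = 1.186×10^6 km³ of water.
Total added water ≈ 1.187×10^15 m³ over 3.64×10^14 m² → Δh = 3.26 m = 326 cm.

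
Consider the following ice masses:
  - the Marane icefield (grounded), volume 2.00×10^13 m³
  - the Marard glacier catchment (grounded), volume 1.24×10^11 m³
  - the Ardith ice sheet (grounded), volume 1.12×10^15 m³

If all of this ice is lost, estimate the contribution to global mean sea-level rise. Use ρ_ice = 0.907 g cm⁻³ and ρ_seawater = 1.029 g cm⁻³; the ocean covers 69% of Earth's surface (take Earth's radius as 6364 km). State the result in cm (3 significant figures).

≈ 286 cm

Marane: 2.00×10^13 m³ × (907/1029) = 1.763×10^13 m³ of water.
Marard: 1.24×10^11 m³ × (907/1029) = 1.093×10^11 m³ of water.
Ardith: 1.12×10^15 m³ × (907/1029) = 9.872×10^14 m³ of water.
Total added water ≈ 1.005×10^15 m³ over 3.51×10^14 m² → Δh = 2.86 m = 286 cm.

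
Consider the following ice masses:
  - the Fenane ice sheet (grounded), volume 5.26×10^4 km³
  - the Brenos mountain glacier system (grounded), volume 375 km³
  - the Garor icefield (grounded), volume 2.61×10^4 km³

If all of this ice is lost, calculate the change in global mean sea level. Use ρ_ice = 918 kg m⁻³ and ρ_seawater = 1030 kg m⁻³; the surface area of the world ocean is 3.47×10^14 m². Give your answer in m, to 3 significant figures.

≈ 0.203 m

Fenane: 5.26×10^4 km³ × (918/1030) = 4.688×10^4 km³ of water.
Brenos: 375 km³ × (918/1030) = 334.2 km³ of water.
Garor: 2.61×10^4 km³ × (918/1030) = 2.326×10^4 km³ of water.
Total added water ≈ 7.048×10^13 m³ over 3.47×10^14 m² → Δh = 0.203 m.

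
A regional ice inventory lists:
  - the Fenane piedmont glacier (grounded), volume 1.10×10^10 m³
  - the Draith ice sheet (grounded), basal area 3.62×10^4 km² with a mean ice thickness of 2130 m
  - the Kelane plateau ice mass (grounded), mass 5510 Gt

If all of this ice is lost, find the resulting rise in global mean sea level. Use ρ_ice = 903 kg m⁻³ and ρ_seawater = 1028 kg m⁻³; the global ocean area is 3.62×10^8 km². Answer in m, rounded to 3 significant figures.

≈ 0.202 m

Fenane: 1.10×10^10 m³ × (903/1028) = 9.662×10^9 m³ of water.
Draith: ice volume = 3.62×10^4 km² × 2130 m = 7.711×10^4 km³; 7.711×10^4 × (903/1028) = 6.773×10^4 km³ of water.
Kelane: 5510 Gt = 5.510×10^15 kg; dividing by ρ_w = 1028 kg m⁻³ gives 5.360×10^12 m³ of water.
Total added water ≈ 7.310×10^13 m³ over 3.62×10^14 m² → Δh = 0.202 m.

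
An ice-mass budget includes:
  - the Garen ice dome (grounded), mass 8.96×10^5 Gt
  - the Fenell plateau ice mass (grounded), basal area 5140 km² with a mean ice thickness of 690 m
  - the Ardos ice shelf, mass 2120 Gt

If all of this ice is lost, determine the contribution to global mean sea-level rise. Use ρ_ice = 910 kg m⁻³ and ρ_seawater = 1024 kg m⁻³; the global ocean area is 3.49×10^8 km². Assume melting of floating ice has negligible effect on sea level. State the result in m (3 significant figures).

Garen: 8.96×10^5 Gt = 8.960×10^17 kg; dividing by ρ_w = 1024 kg m⁻³ gives 8.750×10^14 m³ of water.
Fenell: ice volume = 5140 km² × 690 m = 3547 km³; 3547 × (910/1024) = 3152 km³ of water.
The Ardos ice shelf is floating and already displaces its own weight of water, so its melt adds essentially nothing to sea level.
Total added water ≈ 8.782×10^14 m³ over 3.49×10^14 m² → Δh = 2.52 m.

≈ 2.52 m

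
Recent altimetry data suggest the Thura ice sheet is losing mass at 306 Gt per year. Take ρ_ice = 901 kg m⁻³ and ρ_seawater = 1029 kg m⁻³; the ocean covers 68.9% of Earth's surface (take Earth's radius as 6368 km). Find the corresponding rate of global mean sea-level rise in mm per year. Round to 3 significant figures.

ρ_w = 1029 kg m⁻³. Annual water volume added = 306 Gt / ρ_w = 3.060×10^14 kg / 1029 kg m⁻³ = 2.974×10^11 m³.
Δh per year = 2.974×10^11 / 3.51×10^14 = 8.47×10^-4 m = 0.847 mm.

≈ 0.847 mm/yr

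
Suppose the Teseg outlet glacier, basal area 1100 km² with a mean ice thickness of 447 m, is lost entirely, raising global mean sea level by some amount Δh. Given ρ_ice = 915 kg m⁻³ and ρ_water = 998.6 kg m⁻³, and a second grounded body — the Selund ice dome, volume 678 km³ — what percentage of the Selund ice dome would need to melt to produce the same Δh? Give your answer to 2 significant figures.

≈ 73 %

Equal sea-level rise means equal mass of meltwater, i.e. equal mass of ice lost.
Ice mass of Teseg: 4.499×10^14 kg; ice mass of Selund: 6.204×10^14 kg.
Fraction required = 4.499×10^14 / 6.204×10^14 = 0.725 → 73 %.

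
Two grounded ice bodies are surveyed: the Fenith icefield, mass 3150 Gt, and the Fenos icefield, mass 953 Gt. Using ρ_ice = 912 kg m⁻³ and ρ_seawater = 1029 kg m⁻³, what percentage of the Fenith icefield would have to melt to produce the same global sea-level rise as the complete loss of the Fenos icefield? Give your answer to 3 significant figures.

Equal sea-level rise means equal mass of meltwater, i.e. equal mass of ice lost.
Ice mass of Fenos: 9.530×10^14 kg; ice mass of Fenith: 3.150×10^15 kg.
Fraction required = 9.530×10^14 / 3.150×10^15 = 0.303 → 30.3 %.

≈ 30.3 %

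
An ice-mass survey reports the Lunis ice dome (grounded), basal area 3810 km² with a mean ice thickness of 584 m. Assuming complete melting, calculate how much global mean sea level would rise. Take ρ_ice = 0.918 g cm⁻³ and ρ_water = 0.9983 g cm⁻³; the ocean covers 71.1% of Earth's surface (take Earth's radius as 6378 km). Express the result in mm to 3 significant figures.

Lunis: ice volume = 3810 km² × 584 m = 2225 km³; 2225 × (918/998.3) = 2046 km³ of water.
Spread over 3.63×10^14 m² of ocean, Δh = 2.046×10^12 / 3.63×10^14 = 5.63×10^-3 m = 5.63 mm.

≈ 5.63 mm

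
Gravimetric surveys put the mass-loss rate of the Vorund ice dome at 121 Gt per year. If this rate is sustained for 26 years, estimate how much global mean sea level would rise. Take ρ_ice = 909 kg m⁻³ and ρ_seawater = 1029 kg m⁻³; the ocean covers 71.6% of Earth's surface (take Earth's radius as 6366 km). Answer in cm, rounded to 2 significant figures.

≈ 0.84 cm

Total mass lost = 121 Gt/yr × 26 yr = 3146 Gt = 3.146×10^15 kg.
ρ_w = 1029 kg m⁻³, so water volume = 3.146×10^15 / 1029 = 3.057×10^12 m³.
Δh = 3.057×10^12 / 3.65×10^14 = 8.38×10^-3 m = 0.84 cm.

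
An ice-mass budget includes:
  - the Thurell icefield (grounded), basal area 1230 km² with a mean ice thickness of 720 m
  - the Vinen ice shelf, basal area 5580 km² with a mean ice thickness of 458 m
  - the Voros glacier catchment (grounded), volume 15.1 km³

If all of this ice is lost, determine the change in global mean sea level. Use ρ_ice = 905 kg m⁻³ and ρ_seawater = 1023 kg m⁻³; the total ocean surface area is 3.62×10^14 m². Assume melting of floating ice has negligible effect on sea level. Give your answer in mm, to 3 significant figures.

Thurell: ice volume = 1230 km² × 720 m = 885.6 km³; 885.6 × (905/1023) = 783.4 km³ of water.
The Vinen ice shelf is floating and already displaces its own weight of water, so its melt adds essentially nothing to sea level.
Voros: 15.1 km³ × (905/1023) = 13.36 km³ of water.
Total added water ≈ 7.968×10^11 m³ over 3.62×10^14 m² → Δh = 2.20×10^-3 m = 2.20 mm.

≈ 2.20 mm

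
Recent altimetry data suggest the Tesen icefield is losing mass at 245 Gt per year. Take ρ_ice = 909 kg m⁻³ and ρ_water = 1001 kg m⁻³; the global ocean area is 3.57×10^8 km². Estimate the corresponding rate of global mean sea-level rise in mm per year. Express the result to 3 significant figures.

≈ 0.686 mm/yr

ρ_w = 1001 kg m⁻³. Annual water volume added = 245 Gt / ρ_w = 2.450×10^14 kg / 1001 kg m⁻³ = 2.448×10^11 m³.
Δh per year = 2.448×10^11 / 3.57×10^14 = 6.86×10^-4 m = 0.686 mm.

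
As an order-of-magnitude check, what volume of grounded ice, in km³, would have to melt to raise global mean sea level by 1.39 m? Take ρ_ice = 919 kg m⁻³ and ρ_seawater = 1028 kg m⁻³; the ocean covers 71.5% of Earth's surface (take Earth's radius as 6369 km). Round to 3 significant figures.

Required water volume = Δh × A = 1.39 m × 3.64×10^14 m² = 5.066×10^14 m³ = 5.066×10^5 km³.
Ice volume = water volume × ρ_w/ρ_ice = 5.066×10^5 × 1028/919 = 5.67×10^5 km³.

≈ 5.67×10^5 km³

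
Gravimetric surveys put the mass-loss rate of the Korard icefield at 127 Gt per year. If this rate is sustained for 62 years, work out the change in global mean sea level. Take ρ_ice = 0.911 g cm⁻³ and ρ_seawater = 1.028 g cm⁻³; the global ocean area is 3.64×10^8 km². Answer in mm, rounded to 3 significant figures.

Total mass lost = 127 Gt/yr × 62 yr = 7874 Gt = 7.874×10^15 kg.
ρ_w = 1.028 g cm⁻³ = 1028 kg m⁻³, so water volume = 7.874×10^15 / 1028 = 7.660×10^12 m³.
Δh = 7.660×10^12 / 3.64×10^14 = 0.0210 m = 21.0 mm.

≈ 21.0 mm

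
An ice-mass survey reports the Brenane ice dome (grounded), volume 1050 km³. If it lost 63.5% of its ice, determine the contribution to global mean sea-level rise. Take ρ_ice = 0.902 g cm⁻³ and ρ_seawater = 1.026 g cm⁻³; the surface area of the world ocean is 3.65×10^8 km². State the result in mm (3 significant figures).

Brenane: 0.635 × 1050 km³ × (902/1026) = 586.2 km³ of water.
Spread over 3.65×10^14 m² of ocean, Δh = 5.862×10^11 / 3.65×10^14 = 1.61×10^-3 m = 1.61 mm.

≈ 1.61 mm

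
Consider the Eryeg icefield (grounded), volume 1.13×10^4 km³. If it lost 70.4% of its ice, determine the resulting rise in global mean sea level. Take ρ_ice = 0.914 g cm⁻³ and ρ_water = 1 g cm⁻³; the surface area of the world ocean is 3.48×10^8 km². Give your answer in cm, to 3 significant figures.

Eryeg: 0.704 × 1.13×10^4 km³ × (914/1000) = 7271 km³ of water.
Spread over 3.48×10^14 m² of ocean, Δh = 7.271×10^12 / 3.48×10^14 = 0.0209 m = 2.09 cm.

≈ 2.09 cm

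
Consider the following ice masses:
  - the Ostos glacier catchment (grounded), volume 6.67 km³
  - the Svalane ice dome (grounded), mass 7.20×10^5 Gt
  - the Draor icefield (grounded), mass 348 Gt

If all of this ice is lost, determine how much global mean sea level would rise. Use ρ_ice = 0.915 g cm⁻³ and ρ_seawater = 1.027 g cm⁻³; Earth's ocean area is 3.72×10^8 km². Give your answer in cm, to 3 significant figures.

Ostos: 6.67 km³ × (915/1027) = 5.943 km³ of water.
Svalane: 7.20×10^5 Gt = 7.200×10^17 kg; dividing by ρ_w = 1.027 g cm⁻³ = 1027 kg m⁻³ gives 7.011×10^14 m³ of water.
Draor: 348 Gt = 3.480×10^14 kg; dividing by ρ_w = 1027 kg m⁻³ gives 3.389×10^11 m³ of water.
Total added water ≈ 7.014×10^14 m³ over 3.72×10^14 m² → Δh = 1.89 m = 189 cm.

≈ 189 cm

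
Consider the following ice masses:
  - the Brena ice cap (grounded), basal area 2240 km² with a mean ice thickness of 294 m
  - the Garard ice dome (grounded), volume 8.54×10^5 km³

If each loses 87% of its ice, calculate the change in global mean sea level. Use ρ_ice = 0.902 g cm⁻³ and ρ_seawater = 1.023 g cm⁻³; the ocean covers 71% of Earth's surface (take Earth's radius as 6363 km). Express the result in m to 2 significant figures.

≈ 1.8 m

Brena: ice volume = 2240 km² × 294 m = 658.6 km³; 0.87 × 658.6 × (902/1023) = 505.2 km³ of water.
Garard: 0.87 × 8.54×10^5 km³ × (902/1023) = 6.551×10^5 km³ of water.
Total added water ≈ 6.556×10^14 m³ over 3.61×10^14 m² → Δh = 1.81 m.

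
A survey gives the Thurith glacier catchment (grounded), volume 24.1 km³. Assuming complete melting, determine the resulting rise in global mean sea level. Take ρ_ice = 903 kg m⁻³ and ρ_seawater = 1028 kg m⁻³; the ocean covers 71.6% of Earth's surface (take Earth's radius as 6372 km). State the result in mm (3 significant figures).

≈ 0.0579 mm

Thurith: 24.1 km³ × (903/1028) = 21.17 km³ of water.
Spread over 3.65×10^14 m² of ocean, Δh = 2.117×10^10 / 3.65×10^14 = 5.79×10^-5 m = 0.0579 mm.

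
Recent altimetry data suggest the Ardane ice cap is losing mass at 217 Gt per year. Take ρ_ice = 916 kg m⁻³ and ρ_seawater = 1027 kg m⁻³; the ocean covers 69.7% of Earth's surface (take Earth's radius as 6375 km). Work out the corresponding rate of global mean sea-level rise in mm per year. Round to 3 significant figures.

ρ_w = 1027 kg m⁻³. Annual water volume added = 217 Gt / ρ_w = 2.170×10^14 kg / 1027 kg m⁻³ = 2.113×10^11 m³.
Δh per year = 2.113×10^11 / 3.56×10^14 = 5.94×10^-4 m = 0.594 mm.

≈ 0.594 mm/yr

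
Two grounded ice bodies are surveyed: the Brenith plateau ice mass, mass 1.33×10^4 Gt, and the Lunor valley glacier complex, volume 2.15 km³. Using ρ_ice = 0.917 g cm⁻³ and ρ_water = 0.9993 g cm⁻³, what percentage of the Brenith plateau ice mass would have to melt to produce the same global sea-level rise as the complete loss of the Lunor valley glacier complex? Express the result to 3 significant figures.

Equal sea-level rise means equal mass of meltwater, i.e. equal mass of ice lost.
Ice mass of Lunor: 1.972×10^12 kg; ice mass of Brenith: 1.330×10^16 kg.
Fraction required = 1.972×10^12 / 1.330×10^16 = 1.48×10^-4 → 0.0148 %.

≈ 0.0148 %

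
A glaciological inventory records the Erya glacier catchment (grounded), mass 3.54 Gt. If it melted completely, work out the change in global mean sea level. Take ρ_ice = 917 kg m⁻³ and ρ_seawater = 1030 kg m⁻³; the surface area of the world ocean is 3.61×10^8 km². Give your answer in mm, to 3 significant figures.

Erya: 3.54 Gt = 3.540×10^12 kg; dividing by ρ_w = 1030 kg m⁻³ gives 3.437×10^9 m³ of water.
Spread over 3.61×10^14 m² of ocean, Δh = 3.437×10^9 / 3.61×10^14 = 9.52×10^-6 m = 9.52×10^-3 mm.

≈ 9.52×10^-3 mm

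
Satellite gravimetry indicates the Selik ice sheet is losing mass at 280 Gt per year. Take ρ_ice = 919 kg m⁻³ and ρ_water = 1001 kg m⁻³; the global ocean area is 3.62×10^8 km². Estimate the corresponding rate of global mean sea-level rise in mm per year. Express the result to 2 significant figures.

≈ 0.77 mm/yr

ρ_w = 1001 kg m⁻³. Annual water volume added = 280 Gt / ρ_w = 2.800×10^14 kg / 1001 kg m⁻³ = 2.797×10^11 m³.
Δh per year = 2.797×10^11 / 3.62×10^14 = 7.73×10^-4 m = 0.77 mm.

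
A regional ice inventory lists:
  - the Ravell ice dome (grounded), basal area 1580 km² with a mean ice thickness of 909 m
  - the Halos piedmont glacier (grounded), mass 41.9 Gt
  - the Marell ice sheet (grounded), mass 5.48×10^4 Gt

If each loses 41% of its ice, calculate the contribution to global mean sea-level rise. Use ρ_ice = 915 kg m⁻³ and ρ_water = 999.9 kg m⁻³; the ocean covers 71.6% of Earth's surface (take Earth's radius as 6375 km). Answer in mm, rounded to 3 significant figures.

Ravell: ice volume = 1580 km² × 909 m = 1436 km³; 0.41 × 1436 × (915/999.9) = 538.9 km³ of water.
Halos: 0.41 × 41.9 Gt = 1.718×10^13 kg; dividing by ρ_w = 999.9 kg m⁻³ gives 1.718×10^10 m³ of water.
Marell: 0.41 × 5.48×10^4 Gt = 2.247×10^16 kg; dividing by ρ_w = 999.9 kg m⁻³ gives 2.247×10^13 m³ of water.
Total added water ≈ 2.303×10^13 m³ over 3.66×10^14 m² → Δh = 0.0630 m = 63.0 mm.

≈ 63.0 mm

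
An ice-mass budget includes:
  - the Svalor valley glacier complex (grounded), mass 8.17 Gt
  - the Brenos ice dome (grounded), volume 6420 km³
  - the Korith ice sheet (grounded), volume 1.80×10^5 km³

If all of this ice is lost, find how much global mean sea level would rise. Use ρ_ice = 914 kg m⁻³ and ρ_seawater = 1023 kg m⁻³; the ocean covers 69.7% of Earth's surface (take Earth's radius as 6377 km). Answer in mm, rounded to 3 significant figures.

Svalor: 8.17 Gt = 8.170×10^12 kg; dividing by ρ_w = 1023 kg m⁻³ gives 7.986×10^9 m³ of water.
Brenos: 6420 km³ × (914/1023) = 5736 km³ of water.
Korith: 1.80×10^5 km³ × (914/1023) = 1.608×10^5 km³ of water.
Total added water ≈ 1.666×10^14 m³ over 3.56×10^14 m² → Δh = 0.468 m = 468 mm.

≈ 468 mm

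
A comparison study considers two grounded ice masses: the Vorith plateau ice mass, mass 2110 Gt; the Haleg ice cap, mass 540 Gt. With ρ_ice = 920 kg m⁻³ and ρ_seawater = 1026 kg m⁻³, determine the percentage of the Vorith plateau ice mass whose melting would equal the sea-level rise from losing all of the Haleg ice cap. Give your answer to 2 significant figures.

Equal sea-level rise means equal mass of meltwater, i.e. equal mass of ice lost.
Ice mass of Haleg: 5.400×10^14 kg; ice mass of Vorith: 2.110×10^15 kg.
Fraction required = 5.400×10^14 / 2.110×10^15 = 0.256 → 26 %.

≈ 26 %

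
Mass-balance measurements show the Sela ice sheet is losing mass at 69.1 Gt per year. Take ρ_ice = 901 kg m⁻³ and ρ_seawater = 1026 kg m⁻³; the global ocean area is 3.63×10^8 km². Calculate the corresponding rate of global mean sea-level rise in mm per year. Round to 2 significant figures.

ρ_w = 1026 kg m⁻³. Annual water volume added = 69.1 Gt / ρ_w = 6.910×10^13 kg / 1026 kg m⁻³ = 6.735×10^10 m³.
Δh per year = 6.735×10^10 / 3.63×10^14 = 1.86×10^-4 m = 0.19 mm.

≈ 0.19 mm/yr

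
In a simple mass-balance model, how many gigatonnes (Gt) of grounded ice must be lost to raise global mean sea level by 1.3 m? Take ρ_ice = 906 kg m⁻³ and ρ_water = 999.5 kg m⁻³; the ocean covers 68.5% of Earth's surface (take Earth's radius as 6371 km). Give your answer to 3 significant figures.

≈ 4.54×10^5 Gt

Required water volume = Δh × A = 1.3 m × 3.49×10^14 m² = 4.542×10^14 m³.
ρ_w = 999.5 kg m⁻³, so the mass of water = 4.542×10^14 m³ × 999.5 kg m⁻³ = 4.540×10^17 kg = 4.54×10^5 Gt (and the same mass of ice, by conservation).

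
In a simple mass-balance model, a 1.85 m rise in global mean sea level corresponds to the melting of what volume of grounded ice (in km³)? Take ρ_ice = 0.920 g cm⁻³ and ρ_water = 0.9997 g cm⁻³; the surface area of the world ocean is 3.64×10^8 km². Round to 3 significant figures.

≈ 7.32×10^5 km³

Required water volume = Δh × A = 1.85 m × 3.64×10^14 m² = 6.734×10^14 m³ = 6.734×10^5 km³.
Ice volume = water volume × ρ_w/ρ_ice = 6.734×10^5 × 999.7/920 = 7.32×10^5 km³.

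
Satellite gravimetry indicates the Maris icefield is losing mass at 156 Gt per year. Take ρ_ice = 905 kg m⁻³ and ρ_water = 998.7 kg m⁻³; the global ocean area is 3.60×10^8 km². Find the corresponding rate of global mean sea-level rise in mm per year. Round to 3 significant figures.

≈ 0.434 mm/yr

ρ_w = 998.7 kg m⁻³. Annual water volume added = 156 Gt / ρ_w = 1.560×10^14 kg / 998.7 kg m⁻³ = 1.562×10^11 m³.
Δh per year = 1.562×10^11 / 3.60×10^14 = 4.34×10^-4 m = 0.434 mm.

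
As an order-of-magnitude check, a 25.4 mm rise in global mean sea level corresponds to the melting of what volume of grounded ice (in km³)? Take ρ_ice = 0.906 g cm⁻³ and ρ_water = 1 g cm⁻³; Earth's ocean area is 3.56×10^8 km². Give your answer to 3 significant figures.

Required water volume = Δh × A = 0.0254 m × 3.56×10^14 m² = 9.042×10^12 m³ = 9042 km³.
Ice volume = water volume × ρ_w/ρ_ice = 9042 × 1000/906 = 9980 km³.

≈ 9980 km³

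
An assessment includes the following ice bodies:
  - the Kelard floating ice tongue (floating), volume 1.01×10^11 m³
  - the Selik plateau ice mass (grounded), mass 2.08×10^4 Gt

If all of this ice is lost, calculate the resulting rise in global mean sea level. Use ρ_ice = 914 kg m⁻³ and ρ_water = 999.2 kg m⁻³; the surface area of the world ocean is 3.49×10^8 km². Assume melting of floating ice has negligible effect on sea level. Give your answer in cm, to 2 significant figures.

≈ 6.0 cm

The Kelard floating ice tongue is floating and already displaces its own weight of water, so its melt adds essentially nothing to sea level.
Selik: 2.08×10^4 Gt = 2.080×10^16 kg; dividing by ρ_w = 999.2 kg m⁻³ gives 2.082×10^13 m³ of water.
Total added water ≈ 2.082×10^13 m³ over 3.49×10^14 m² → Δh = 0.0596 m = 6.0 cm.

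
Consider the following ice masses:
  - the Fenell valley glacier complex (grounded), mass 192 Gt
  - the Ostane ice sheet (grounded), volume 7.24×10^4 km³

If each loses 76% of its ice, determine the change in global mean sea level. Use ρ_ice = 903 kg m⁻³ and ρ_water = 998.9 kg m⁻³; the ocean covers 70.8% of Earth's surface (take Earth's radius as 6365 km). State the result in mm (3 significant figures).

≈ 138 mm

Fenell: 0.76 × 192 Gt = 1.459×10^14 kg; dividing by ρ_w = 998.9 kg m⁻³ gives 1.461×10^11 m³ of water.
Ostane: 0.76 × 7.24×10^4 km³ × (903/998.9) = 4.974×10^4 km³ of water.
Total added water ≈ 4.989×10^13 m³ over 3.60×10^14 m² → Δh = 0.138 m = 138 mm.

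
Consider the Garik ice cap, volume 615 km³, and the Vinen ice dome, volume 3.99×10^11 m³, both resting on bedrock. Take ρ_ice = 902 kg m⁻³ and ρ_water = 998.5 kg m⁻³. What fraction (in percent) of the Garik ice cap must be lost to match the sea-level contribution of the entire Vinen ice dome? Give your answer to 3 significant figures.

Equal sea-level rise means equal mass of meltwater, i.e. equal mass of ice lost.
Ice mass of Vinen: 3.599×10^14 kg; ice mass of Garik: 5.547×10^14 kg.
Fraction required = 3.599×10^14 / 5.547×10^14 = 0.649 → 64.9 %.

≈ 64.9 %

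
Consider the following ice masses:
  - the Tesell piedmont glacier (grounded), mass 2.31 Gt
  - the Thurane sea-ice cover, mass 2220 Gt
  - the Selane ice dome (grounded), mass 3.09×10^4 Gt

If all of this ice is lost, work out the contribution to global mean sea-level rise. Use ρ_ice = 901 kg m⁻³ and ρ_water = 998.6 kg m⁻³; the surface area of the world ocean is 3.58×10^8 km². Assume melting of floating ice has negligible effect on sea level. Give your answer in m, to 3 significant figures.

≈ 0.0864 m

Tesell: 2.31 Gt = 2.310×10^12 kg; dividing by ρ_w = 998.6 kg m⁻³ gives 2.313×10^9 m³ of water.
The Thurane sea-ice cover is floating and already displaces its own weight of water, so its melt adds essentially nothing to sea level.
Selane: 3.09×10^4 Gt = 3.090×10^16 kg; dividing by ρ_w = 998.6 kg m⁻³ gives 3.094×10^13 m³ of water.
Total added water ≈ 3.095×10^13 m³ over 3.58×10^14 m² → Δh = 0.0864 m.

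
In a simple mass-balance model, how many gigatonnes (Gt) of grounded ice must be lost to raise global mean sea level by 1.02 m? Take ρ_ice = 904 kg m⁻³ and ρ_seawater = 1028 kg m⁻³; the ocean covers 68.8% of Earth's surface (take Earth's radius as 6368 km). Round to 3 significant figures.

≈ 3.68×10^5 Gt

Required water volume = Δh × A = 1.02 m × 3.51×10^14 m² = 3.576×10^14 m³.
ρ_w = 1028 kg m⁻³, so the mass of water = 3.576×10^14 m³ × 1028 kg m⁻³ = 3.676×10^17 kg = 3.68×10^5 Gt (and the same mass of ice, by conservation).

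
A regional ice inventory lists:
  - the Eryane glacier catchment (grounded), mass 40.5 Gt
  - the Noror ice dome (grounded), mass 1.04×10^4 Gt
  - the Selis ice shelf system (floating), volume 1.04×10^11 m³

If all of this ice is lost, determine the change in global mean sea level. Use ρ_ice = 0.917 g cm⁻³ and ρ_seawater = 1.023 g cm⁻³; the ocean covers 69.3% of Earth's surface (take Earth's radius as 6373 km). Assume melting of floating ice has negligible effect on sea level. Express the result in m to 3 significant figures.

Eryane: 40.5 Gt = 4.050×10^13 kg; dividing by ρ_w = 1.023 g cm⁻³ = 1023 kg m⁻³ gives 3.959×10^10 m³ of water.
Noror: 1.04×10^4 Gt = 1.040×10^16 kg; dividing by ρ_w = 1023 kg m⁻³ gives 1.017×10^13 m³ of water.
The Selis ice shelf system is floating and already displaces its own weight of water, so its melt adds essentially nothing to sea level.
Total added water ≈ 1.021×10^13 m³ over 3.54×10^14 m² → Δh = 0.0289 m.

≈ 0.0289 m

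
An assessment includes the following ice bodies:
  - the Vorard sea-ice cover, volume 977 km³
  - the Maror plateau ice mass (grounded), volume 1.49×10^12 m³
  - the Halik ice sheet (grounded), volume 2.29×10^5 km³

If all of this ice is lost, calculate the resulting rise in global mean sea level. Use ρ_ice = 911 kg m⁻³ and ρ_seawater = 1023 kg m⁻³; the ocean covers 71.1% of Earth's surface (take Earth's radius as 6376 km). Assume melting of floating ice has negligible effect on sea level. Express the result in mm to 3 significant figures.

The Vorard sea-ice cover is floating and already displaces its own weight of water, so its melt adds essentially nothing to sea level.
Maror: 1.49×10^12 m³ × (911/1023) = 1.327×10^12 m³ of water.
Halik: 2.29×10^5 km³ × (911/1023) = 2.039×10^5 km³ of water.
Total added water ≈ 2.053×10^14 m³ over 3.63×10^14 m² → Δh = 0.565 m = 565 mm.

≈ 565 mm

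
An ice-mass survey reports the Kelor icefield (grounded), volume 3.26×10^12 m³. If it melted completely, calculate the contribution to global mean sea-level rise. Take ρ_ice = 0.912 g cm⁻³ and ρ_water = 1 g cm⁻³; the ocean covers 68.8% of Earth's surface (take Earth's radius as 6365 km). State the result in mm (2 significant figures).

≈ 8.5 mm

Kelor: 3.26×10^12 m³ × (912/1000) = 2.973×10^12 m³ of water.
Spread over 3.50×10^14 m² of ocean, Δh = 2.973×10^12 / 3.50×10^14 = 8.49×10^-3 m = 8.5 mm.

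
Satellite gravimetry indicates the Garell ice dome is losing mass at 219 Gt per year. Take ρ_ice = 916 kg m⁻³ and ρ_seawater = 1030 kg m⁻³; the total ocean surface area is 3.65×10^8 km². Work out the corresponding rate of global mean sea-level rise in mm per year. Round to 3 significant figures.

ρ_w = 1030 kg m⁻³. Annual water volume added = 219 Gt / ρ_w = 2.190×10^14 kg / 1030 kg m⁻³ = 2.126×10^11 m³.
Δh per year = 2.126×10^11 / 3.65×10^14 = 5.83×10^-4 m = 0.583 mm.

≈ 0.583 mm/yr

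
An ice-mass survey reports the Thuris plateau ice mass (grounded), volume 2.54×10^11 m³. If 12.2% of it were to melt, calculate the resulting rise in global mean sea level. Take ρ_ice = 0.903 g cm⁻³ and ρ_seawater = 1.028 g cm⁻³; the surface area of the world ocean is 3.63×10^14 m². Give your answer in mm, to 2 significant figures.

≈ 0.075 mm

Thuris: 0.122 × 2.54×10^11 m³ × (903/1028) = 2.722×10^10 m³ of water.
Spread over 3.63×10^14 m² of ocean, Δh = 2.722×10^10 / 3.63×10^14 = 7.50×10^-5 m = 0.075 mm.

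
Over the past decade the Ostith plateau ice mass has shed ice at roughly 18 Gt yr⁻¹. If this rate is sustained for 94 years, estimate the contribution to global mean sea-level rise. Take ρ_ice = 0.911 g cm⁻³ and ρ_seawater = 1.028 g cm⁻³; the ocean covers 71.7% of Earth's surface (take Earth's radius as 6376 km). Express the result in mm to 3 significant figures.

≈ 4.49 mm

Total mass lost = 18 Gt/yr × 94 yr = 1692 Gt = 1.692×10^15 kg.
ρ_w = 1.028 g cm⁻³ = 1028 kg m⁻³, so water volume = 1.692×10^15 / 1028 = 1.646×10^12 m³.
Δh = 1.646×10^12 / 3.66×10^14 = 4.49×10^-3 m = 4.49 mm.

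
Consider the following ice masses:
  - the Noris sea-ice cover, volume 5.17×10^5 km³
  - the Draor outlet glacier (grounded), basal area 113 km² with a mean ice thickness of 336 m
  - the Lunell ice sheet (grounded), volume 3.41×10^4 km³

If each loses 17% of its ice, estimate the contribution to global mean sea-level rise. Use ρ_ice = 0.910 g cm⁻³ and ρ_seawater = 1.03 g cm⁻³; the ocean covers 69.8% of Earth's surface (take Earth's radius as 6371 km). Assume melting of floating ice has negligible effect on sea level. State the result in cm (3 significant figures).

The Noris sea-ice cover is floating and already displaces its own weight of water, so its melt adds essentially nothing to sea level.
Draor: ice volume = 113 km² × 336 m = 37.97 km³; 0.17 × 37.97 × (910/1030) = 5.703 km³ of water.
Lunell: 0.17 × 3.41×10^4 km³ × (910/1030) = 5122 km³ of water.
Total added water ≈ 5.127×10^12 m³ over 3.56×10^14 m² → Δh = 0.0144 m = 1.44 cm.

≈ 1.44 cm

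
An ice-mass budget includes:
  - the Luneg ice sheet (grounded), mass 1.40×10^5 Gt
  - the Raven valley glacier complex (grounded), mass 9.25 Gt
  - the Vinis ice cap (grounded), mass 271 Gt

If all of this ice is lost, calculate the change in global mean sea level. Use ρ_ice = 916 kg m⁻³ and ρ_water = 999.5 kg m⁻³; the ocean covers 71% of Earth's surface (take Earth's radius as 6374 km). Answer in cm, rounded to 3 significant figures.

Luneg: 1.40×10^5 Gt = 1.400×10^17 kg; dividing by ρ_w = 999.5 kg m⁻³ gives 1.401×10^14 m³ of water.
Raven: 9.25 Gt = 9.250×10^12 kg; dividing by ρ_w = 999.5 kg m⁻³ gives 9.255×10^9 m³ of water.
Vinis: 271 Gt = 2.710×10^14 kg; dividing by ρ_w = 999.5 kg m⁻³ gives 2.711×10^11 m³ of water.
Total added water ≈ 1.404×10^14 m³ over 3.62×10^14 m² → Δh = 0.387 m = 38.7 cm.

≈ 38.7 cm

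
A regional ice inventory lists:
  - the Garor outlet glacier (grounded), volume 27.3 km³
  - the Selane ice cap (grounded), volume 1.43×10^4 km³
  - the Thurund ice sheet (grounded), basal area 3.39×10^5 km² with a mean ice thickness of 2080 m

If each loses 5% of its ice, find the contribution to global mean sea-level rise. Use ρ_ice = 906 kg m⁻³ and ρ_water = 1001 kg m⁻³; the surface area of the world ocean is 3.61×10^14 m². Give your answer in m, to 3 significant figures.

Garor: 0.05 × 27.3 km³ × (906/1001) = 1.235 km³ of water.
Selane: 0.05 × 1.43×10^4 km³ × (906/1001) = 647.1 km³ of water.
Thurund: ice volume = 3.39×10^5 km² × 2080 m = 7.051×10^5 km³; 0.05 × 7.051×10^5 × (906/1001) = 3.191×10^4 km³ of water.
Total added water ≈ 3.256×10^13 m³ over 3.61×10^14 m² → Δh = 0.0902 m.

≈ 0.0902 m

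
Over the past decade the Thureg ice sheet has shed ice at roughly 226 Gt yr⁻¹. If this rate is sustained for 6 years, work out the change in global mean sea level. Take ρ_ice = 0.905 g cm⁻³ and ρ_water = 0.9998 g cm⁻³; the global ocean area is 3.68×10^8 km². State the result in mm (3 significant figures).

Total mass lost = 226 Gt/yr × 6 yr = 1356 Gt = 1.356×10^15 kg.
ρ_w = 0.9998 g cm⁻³ = 999.8 kg m⁻³, so water volume = 1.356×10^15 / 999.8 = 1.356×10^12 m³.
Δh = 1.356×10^12 / 3.68×10^14 = 3.69×10^-3 m = 3.69 mm.

≈ 3.69 mm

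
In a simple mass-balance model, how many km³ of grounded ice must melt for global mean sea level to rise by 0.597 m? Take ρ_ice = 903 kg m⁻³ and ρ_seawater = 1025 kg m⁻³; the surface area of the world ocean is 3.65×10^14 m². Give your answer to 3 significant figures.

≈ 2.47×10^5 km³

Required water volume = Δh × A = 0.597 m × 3.65×10^14 m² = 2.179×10^14 m³ = 2.179×10^5 km³.
Ice volume = water volume × ρ_w/ρ_ice = 2.179×10^5 × 1025/903 = 2.47×10^5 km³.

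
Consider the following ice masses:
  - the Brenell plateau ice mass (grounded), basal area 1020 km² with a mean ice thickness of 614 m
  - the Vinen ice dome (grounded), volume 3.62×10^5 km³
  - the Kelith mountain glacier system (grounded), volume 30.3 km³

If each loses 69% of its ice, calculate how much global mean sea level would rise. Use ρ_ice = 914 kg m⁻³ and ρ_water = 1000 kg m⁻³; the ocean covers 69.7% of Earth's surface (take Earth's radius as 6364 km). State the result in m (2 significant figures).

≈ 0.64 m

Brenell: ice volume = 1020 km² × 614 m = 626.3 km³; 0.69 × 626.3 × (914/1000) = 395.0 km³ of water.
Vinen: 0.69 × 3.62×10^5 km³ × (914/1000) = 2.283×10^5 km³ of water.
Kelith: 0.69 × 30.3 km³ × (914/1000) = 19.11 km³ of water.
Total added water ≈ 2.287×10^14 m³ over 3.55×10^14 m² → Δh = 0.645 m.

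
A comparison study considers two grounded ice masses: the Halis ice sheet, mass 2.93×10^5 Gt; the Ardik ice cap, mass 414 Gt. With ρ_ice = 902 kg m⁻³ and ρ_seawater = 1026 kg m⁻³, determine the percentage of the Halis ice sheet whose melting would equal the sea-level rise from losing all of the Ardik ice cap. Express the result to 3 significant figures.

Equal sea-level rise means equal mass of meltwater, i.e. equal mass of ice lost.
Ice mass of Ardik: 4.140×10^14 kg; ice mass of Halis: 2.930×10^17 kg.
Fraction required = 4.140×10^14 / 2.930×10^17 = 1.41×10^-3 → 0.141 %.

≈ 0.141 %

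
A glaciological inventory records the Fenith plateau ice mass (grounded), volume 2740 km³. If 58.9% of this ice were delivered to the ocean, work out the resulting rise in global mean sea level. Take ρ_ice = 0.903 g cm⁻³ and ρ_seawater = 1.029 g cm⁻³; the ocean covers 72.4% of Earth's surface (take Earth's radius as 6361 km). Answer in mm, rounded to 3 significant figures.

≈ 3.85 mm

Fenith: 0.589 × 2740 km³ × (903/1029) = 1416 km³ of water.
Spread over 3.68×10^14 m² of ocean, Δh = 1.416×10^12 / 3.68×10^14 = 3.85×10^-3 m = 3.85 mm.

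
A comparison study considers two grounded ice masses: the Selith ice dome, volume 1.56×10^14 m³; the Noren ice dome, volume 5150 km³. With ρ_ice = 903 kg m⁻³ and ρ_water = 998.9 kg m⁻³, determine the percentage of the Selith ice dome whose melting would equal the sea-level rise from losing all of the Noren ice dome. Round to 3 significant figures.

≈ 3.30 %

Equal sea-level rise means equal mass of meltwater, i.e. equal mass of ice lost.
Ice mass of Noren: 4.650×10^15 kg; ice mass of Selith: 1.409×10^17 kg.
Fraction required = 4.650×10^15 / 1.409×10^17 = 0.0330 → 3.30 %.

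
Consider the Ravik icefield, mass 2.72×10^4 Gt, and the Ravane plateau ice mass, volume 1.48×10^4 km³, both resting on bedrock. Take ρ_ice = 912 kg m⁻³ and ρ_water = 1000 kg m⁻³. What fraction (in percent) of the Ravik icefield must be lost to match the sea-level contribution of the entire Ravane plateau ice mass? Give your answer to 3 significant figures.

≈ 49.6 %

Equal sea-level rise means equal mass of meltwater, i.e. equal mass of ice lost.
Ice mass of Ravane: 1.350×10^16 kg; ice mass of Ravik: 2.720×10^16 kg.
Fraction required = 1.350×10^16 / 2.720×10^16 = 0.496 → 49.6 %.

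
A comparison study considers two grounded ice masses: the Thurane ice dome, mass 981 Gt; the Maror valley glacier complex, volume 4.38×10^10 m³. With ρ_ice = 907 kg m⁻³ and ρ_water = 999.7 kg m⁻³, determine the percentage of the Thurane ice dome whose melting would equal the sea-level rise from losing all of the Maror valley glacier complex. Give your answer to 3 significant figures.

Equal sea-level rise means equal mass of meltwater, i.e. equal mass of ice lost.
Ice mass of Maror: 3.973×10^13 kg; ice mass of Thurane: 9.810×10^14 kg.
Fraction required = 3.973×10^13 / 9.810×10^14 = 0.0405 → 4.05 %.

≈ 4.05 %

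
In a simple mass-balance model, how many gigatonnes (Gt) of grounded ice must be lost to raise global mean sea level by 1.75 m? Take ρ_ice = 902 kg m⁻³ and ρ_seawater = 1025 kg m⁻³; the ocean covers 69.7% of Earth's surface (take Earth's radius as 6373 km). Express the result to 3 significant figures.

Required water volume = Δh × A = 1.75 m × 3.56×10^14 m² = 6.225×10^14 m³.
ρ_w = 1025 kg m⁻³, so the mass of water = 6.225×10^14 m³ × 1025 kg m⁻³ = 6.381×10^17 kg = 6.38×10^5 Gt (and the same mass of ice, by conservation).

≈ 6.38×10^5 Gt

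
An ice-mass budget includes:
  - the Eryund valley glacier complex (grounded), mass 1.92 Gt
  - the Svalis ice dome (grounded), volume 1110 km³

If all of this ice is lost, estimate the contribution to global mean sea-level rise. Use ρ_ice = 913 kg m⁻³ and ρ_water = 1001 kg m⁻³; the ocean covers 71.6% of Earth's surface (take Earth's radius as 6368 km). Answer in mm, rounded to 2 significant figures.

Eryund: 1.92 Gt = 1.920×10^12 kg; dividing by ρ_w = 1001 kg m⁻³ gives 1.918×10^9 m³ of water.
Svalis: 1110 km³ × (913/1001) = 1012 km³ of water.
Total added water ≈ 1.014×10^12 m³ over 3.65×10^14 m² → Δh = 2.78×10^-3 m = 2.8 mm.

≈ 2.8 mm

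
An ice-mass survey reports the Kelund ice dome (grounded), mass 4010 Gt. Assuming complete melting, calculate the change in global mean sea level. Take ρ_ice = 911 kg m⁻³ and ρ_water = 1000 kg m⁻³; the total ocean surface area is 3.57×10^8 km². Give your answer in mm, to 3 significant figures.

Kelund: 4010 Gt = 4.010×10^15 kg; dividing by ρ_w = 1000 kg m⁻³ gives 4.010×10^12 m³ of water.
Spread over 3.57×10^14 m² of ocean, Δh = 4.010×10^12 / 3.57×10^14 = 0.0112 m = 11.2 mm.

≈ 11.2 mm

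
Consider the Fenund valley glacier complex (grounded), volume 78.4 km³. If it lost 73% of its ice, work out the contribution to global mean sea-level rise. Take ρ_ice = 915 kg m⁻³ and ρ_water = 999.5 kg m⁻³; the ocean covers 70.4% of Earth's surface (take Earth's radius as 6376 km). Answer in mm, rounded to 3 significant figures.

≈ 0.146 mm

Fenund: 0.73 × 78.4 km³ × (915/999.5) = 52.39 km³ of water.
Spread over 3.60×10^14 m² of ocean, Δh = 5.239×10^10 / 3.60×10^14 = 1.46×10^-4 m = 0.146 mm.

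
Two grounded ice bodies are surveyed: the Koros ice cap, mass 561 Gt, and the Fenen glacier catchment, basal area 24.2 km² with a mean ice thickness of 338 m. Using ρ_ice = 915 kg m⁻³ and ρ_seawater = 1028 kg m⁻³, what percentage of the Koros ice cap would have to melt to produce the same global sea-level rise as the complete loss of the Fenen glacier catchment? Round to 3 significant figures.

Equal sea-level rise means equal mass of meltwater, i.e. equal mass of ice lost.
Ice mass of Fenen: 7.484×10^12 kg; ice mass of Koros: 5.610×10^14 kg.
Fraction required = 7.484×10^12 / 5.610×10^14 = 0.0133 → 1.33 %.

≈ 1.33 %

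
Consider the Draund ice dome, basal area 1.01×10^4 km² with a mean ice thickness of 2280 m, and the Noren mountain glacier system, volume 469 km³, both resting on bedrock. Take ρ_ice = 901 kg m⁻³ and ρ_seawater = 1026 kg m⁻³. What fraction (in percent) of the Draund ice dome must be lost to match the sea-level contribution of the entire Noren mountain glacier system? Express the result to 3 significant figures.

Equal sea-level rise means equal mass of meltwater, i.e. equal mass of ice lost.
Ice mass of Noren: 4.226×10^14 kg; ice mass of Draund: 2.075×10^16 kg.
Fraction required = 4.226×10^14 / 2.075×10^16 = 0.0204 → 2.04 %.

≈ 2.04 %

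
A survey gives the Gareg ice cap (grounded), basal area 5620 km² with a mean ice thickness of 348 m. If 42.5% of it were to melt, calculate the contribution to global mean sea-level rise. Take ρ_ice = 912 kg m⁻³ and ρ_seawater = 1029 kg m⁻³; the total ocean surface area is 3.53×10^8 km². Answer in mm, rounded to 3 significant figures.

≈ 2.09 mm

Gareg: ice volume = 5620 km² × 348 m = 1956 km³; 0.425 × 1956 × (912/1029) = 736.7 km³ of water.
Spread over 3.53×10^14 m² of ocean, Δh = 7.367×10^11 / 3.53×10^14 = 2.09×10^-3 m = 2.09 mm.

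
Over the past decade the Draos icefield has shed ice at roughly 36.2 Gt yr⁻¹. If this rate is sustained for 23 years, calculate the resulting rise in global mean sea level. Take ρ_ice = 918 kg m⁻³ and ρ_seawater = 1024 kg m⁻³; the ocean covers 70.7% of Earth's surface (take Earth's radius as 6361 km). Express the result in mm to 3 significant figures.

≈ 2.26 mm

Total mass lost = 36.2 Gt/yr × 23 yr = 832.6 Gt = 8.326×10^14 kg.
ρ_w = 1024 kg m⁻³, so water volume = 8.326×10^14 / 1024 = 8.131×10^11 m³.
Δh = 8.131×10^11 / 3.59×10^14 = 2.26×10^-3 m = 2.26 mm.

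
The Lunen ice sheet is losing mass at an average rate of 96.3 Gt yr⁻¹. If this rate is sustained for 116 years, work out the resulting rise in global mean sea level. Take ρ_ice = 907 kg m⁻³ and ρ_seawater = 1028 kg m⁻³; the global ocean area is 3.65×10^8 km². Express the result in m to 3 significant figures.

Total mass lost = 96.3 Gt/yr × 116 yr = 1.117×10^4 Gt = 1.117×10^16 kg.
ρ_w = 1028 kg m⁻³, so water volume = 1.117×10^16 / 1028 = 1.087×10^13 m³.
Δh = 1.087×10^13 / 3.65×10^14 = 0.0298 m.

≈ 0.0298 m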